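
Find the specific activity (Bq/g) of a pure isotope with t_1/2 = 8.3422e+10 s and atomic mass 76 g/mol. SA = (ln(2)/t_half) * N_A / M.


lambda = ln(2) / t_half = ln(2) / 8.3422e+10 = 8.308925e-12 /s
SA = lambda * N_A / M
SA = 8.308925e-12 * 6.022e23 / 76
SA = 6.5837e+10 Bq/g

6.5837e+10


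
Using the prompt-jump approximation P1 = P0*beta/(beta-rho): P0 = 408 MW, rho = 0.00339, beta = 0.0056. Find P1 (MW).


P1/P0 = beta / (beta - rho)
P1/P0 = 0.0056 / (0.0056 - 0.00339) = 2.533937
P1 = 408 * 2.533937 = 1033.8 MW

1033.8


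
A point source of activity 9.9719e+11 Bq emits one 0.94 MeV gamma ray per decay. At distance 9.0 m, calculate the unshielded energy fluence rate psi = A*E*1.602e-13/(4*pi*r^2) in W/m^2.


psi = A * E * 1.602e-13 / (4*pi*r^2)
psi = 9.9719e+11 * 0.94 * 1.602e-13 / (4*pi*9.0^2)
psi = 1.4753e-04 W/m^2

1.4753e-04


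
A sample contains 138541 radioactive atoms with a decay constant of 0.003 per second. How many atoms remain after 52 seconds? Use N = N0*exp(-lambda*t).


N = N0 * exp(-lambda * t)
N = 138541 * exp(-0.003 * 52)
N = 118530

118530


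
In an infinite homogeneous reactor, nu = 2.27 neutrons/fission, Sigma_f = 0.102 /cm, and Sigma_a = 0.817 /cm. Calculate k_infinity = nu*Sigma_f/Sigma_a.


k_inf = nu * Sigma_f / Sigma_a
k_inf = 2.27 * 0.102 / 0.817
k_inf = 0.28340

0.28340


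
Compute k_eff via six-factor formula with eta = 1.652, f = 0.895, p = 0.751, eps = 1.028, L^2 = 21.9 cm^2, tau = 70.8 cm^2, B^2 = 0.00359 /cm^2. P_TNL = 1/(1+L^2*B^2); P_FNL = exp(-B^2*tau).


k_inf = eta*f*p*eps = 1.652*0.895*0.751*1.028 = 1.141474
P_TNL = 1/(1 + L^2*B^2) = 1/(1 + 21.9*0.00359) = 0.9271097
P_FNL = exp(-B^2*tau) = exp(-0.00359*70.8) = 0.7755584
k_eff = k_inf * P_TNL * P_FNL = 1.141474 * 0.9271097 * 0.7755584
k_eff = 0.82075

0.82075


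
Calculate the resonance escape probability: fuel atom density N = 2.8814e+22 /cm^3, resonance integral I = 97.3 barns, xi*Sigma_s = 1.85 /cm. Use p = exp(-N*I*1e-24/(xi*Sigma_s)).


p = exp(-N * I * 1e-24 / (xi*Sigma_s))
p = exp(-2.8814e+22 * 97.3 * 1e-24 / 1.85)
p = 0.21971

0.21971


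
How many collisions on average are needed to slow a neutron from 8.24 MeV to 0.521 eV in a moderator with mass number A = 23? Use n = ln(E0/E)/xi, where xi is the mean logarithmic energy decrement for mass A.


xi = 1 + (A-1)^2/(2A)*ln((A-1)/(A+1)) = 0.08448899 (for A = 23)
n = ln(E0/E) / xi
n = ln(8.24e6 / 0.521) / 0.08448899
n = ln(1.581574e+07) / 0.08448899 = 196.20

196.20


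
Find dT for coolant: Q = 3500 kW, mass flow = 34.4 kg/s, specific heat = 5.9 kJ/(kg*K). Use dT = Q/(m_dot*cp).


dT = Q / (m_dot * cp)
dT = 3500 / (34.4 * 5.9)
dT = 17.245 C

17.245


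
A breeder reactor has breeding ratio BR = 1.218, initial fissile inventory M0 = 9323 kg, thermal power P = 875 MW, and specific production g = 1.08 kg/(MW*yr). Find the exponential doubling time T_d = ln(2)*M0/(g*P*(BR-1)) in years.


Breeding gain G = BR - 1 = 1.218 - 1 = 0.218
Fissile production rate = g * P * G = 1.08 * 875 * 0.218 = 206.01 kg/yr
T_d = ln(2) * M0 / (g * P * G)
T_d = ln(2) * 9323 / 206.01 = 31.368 yr

31.368


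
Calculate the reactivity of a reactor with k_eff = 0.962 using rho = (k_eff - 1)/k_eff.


rho = (k_eff - 1) / k_eff
rho = (0.962 - 1) / 0.962
rho = -0.039501

-0.039501


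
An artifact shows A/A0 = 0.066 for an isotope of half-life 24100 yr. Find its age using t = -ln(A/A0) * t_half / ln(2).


lambda = ln(2) / t_half = ln(2) / 24100 = 2.876129e-05 /yr
t = -ln(A/A0) / lambda
t = -ln(0.066) / 2.876129e-05
t = 94506 yr

94506


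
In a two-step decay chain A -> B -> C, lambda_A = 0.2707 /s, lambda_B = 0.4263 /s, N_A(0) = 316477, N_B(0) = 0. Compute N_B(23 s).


N_B(t) = lambda_A * N_A0 / (lambda_B - lambda_A) * [exp(-lambda_A*t) - exp(-lambda_B*t)]
exp(-0.2707*23) = 0.001977148; exp(-0.4263*23) = 5.518055e-05
N_B = 0.2707 * 316477 / (0.4263 - 0.2707) * (0.001977148 - 5.518055e-05)
N_B = 1058.2

1058.2


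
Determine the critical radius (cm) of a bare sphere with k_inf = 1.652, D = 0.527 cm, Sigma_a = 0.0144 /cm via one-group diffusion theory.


L^2 = D / Sigma_a = 0.527 / 0.0144 = 36.59722 cm^2
B_m^2 = (k_inf - 1) / L^2 = (1.652 - 1) / 36.59722 = 0.01781556 /cm^2
For a bare sphere: B_g = pi/R, so R_c = pi / sqrt(B_m^2)
R_c = pi / sqrt(0.01781556) = 23.537 cm

23.537


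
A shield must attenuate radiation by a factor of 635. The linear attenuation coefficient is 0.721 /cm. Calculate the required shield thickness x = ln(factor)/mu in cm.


x = ln(factor) / mu
x = ln(635) / 0.721
x = 8.9509 cm

8.9509


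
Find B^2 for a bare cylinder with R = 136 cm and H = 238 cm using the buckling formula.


B^2 = (2.405/R)^2 + (pi/H)^2
B^2 = (2.405/136)^2 + (pi/238)^2
B^2 = 4.8696e-04 /cm^2

4.8696e-04


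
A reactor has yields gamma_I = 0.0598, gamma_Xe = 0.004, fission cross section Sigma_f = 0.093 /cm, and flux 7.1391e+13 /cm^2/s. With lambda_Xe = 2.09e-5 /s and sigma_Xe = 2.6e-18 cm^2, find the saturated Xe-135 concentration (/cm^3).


Xe_eq = (gamma_I + gamma_Xe) * Sigma_f * phi / (lambda_Xe + sigma_Xe * phi)
Numerator = (0.0598 + 0.004) * 0.093 * 7.1391e+13 = 4.235914e+11
Denominator = 2.09e-5 + 2.6e-18 * 7.1391e+13 = 2.065166e-04
Xe_eq = 4.235914e+11 / 2.065166e-04 = 2.0511e+15 /cm^3

2.0511e+15


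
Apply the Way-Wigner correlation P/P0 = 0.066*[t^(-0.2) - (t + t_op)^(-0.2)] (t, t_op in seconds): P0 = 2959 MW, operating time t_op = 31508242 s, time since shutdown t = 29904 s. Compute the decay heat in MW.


P/P0 = 0.066 * [t^(-0.2) - (t + t_op)^(-0.2)]
P/P0 = 0.066 * [29904^(-0.2) - (29904 + 31508242)^(-0.2)]
P/P0 = 0.066 * [0.1273075 - 0.03163973] = 0.006314073
P = 2959 * 0.006314073 = 18.683 MW

18.683


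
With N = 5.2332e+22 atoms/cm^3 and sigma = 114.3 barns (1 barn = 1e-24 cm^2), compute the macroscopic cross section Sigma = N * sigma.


Sigma = N * sigma_barns * 1e-24
Sigma = 5.2332e+22 * 114.3 * 1e-24
Sigma = 5.9815 /cm

5.9815


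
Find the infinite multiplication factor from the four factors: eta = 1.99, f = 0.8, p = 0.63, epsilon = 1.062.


k_inf = eta * f * p * epsilon
k_inf = 1.99 * 0.8 * 0.63 * 1.062
k_inf = 1.0651

1.0651


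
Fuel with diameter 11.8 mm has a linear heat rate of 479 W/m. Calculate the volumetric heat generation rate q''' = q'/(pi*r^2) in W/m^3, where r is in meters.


r = D / 2 / 1000 = 11.8 / 2 / 1000 = 0.0059 m
q''' = q' / (pi * r^2)
q''' = 479 / (pi * 0.0059^2)
q''' = 4.3801e+06 W/m^3

4.3801e+06


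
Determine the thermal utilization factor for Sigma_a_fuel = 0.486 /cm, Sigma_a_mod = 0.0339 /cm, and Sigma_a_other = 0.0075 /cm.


f = Sigma_a_fuel / (Sigma_a_fuel + Sigma_a_mod + Sigma_a_other)
f = 0.486 / (0.486 + 0.0339 + 0.0075)
f = 0.92150

0.92150


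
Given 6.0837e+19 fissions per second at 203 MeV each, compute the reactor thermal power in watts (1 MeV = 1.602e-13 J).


P = fission_rate * E_MeV * 1.602e-13
P = 6.0837e+19 * 203 * 1.602e-13
P = 1.9785e+09 W

1.9785e+09


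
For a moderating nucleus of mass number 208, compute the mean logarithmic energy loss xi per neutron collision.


xi = 1 + (A-1)^2/(2A) * ln((A-1)/(A+1))
xi = 1 + (208-1)^2/(2*208) * ln((208-1)/(208 +1))
xi = 0.0095846

0.0095846


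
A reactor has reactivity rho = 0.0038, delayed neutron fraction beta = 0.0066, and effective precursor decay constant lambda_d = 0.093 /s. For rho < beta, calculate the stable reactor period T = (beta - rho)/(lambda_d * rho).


T = (beta - rho) / (lambda_d * rho)
T = (0.0066 - 0.0038) / (0.093 * 0.0038)
T = 7.9230 s

7.9230


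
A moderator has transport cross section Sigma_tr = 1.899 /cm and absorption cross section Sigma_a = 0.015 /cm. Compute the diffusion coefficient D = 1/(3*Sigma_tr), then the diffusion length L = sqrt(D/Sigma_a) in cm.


D = 1 / (3 * Sigma_tr) = 1 / (3 * 1.899) = 0.1755310 cm
L = sqrt(D / Sigma_a)
L = sqrt(0.1755310 / 0.015)
L = 3.4208 cm

3.4208


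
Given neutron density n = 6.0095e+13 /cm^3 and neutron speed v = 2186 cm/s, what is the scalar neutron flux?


phi = n * v
phi = 6.0095e+13 * 2186
phi = 1.3137e+17 /cm^2/s

1.3137e+17


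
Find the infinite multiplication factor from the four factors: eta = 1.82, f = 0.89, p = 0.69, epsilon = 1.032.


k_inf = eta * f * p * epsilon
k_inf = 1.82 * 0.89 * 0.69 * 1.032
k_inf = 1.1534

1.1534


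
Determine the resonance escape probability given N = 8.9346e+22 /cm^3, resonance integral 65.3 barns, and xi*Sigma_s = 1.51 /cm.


p = exp(-N * I * 1e-24 / (xi*Sigma_s))
p = exp(-8.9346e+22 * 65.3 * 1e-24 / 1.51)
p = 0.020989

0.020989


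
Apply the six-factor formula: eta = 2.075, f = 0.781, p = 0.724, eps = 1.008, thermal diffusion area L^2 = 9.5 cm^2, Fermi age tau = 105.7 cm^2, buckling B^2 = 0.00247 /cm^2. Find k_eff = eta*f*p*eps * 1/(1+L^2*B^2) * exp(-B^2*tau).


k_inf = eta*f*p*eps = 2.075*0.781*0.724*1.008 = 1.182683
P_TNL = 1/(1 + L^2*B^2) = 1/(1 + 9.5*0.00247) = 0.9770730
P_FNL = exp(-B^2*tau) = exp(-0.00247*105.7) = 0.7702201
k_eff = k_inf * P_TNL * P_FNL = 1.182683 * 0.9770730 * 0.7702201
k_eff = 0.89004

0.89004


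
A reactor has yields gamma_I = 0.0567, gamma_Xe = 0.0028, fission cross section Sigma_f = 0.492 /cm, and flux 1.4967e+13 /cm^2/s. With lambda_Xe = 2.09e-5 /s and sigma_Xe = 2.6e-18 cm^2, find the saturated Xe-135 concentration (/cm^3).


Xe_eq = (gamma_I + gamma_Xe) * Sigma_f * phi / (lambda_Xe + sigma_Xe * phi)
Numerator = (0.0567 + 0.0028) * 0.492 * 1.4967e+13 = 4.381440e+11
Denominator = 2.09e-5 + 2.6e-18 * 1.4967e+13 = 5.981420e-05
Xe_eq = 4.381440e+11 / 5.981420e-05 = 7.3251e+15 /cm^3

7.3251e+15


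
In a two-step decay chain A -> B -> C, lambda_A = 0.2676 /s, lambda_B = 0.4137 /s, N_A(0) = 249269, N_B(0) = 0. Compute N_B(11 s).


N_B(t) = lambda_A * N_A0 / (lambda_B - lambda_A) * [exp(-lambda_A*t) - exp(-lambda_B*t)]
exp(-0.2676*11) = 0.05267575; exp(-0.4137*11) = 0.01055981
N_B = 0.2676 * 249269 / (0.4137 - 0.2676) * (0.05267575 - 0.01055981)
N_B = 19229

19229


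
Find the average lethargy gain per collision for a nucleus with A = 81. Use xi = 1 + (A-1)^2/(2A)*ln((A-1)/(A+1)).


xi = 1 + (A-1)^2/(2A) * ln((A-1)/(A+1))
xi = 1 + (81-1)^2/(2*81) * ln((81-1)/(81 +1))
xi = 0.024489

0.024489


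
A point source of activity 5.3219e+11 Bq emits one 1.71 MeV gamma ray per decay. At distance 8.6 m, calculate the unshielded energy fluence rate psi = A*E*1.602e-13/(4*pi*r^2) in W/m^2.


psi = A * E * 1.602e-13 / (4*pi*r^2)
psi = 5.3219e+11 * 1.71 * 1.602e-13 / (4*pi*8.6^2)
psi = 1.5686e-04 W/m^2

1.5686e-04


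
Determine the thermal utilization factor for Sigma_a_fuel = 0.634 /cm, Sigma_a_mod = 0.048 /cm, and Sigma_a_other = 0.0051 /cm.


f = Sigma_a_fuel / (Sigma_a_fuel + Sigma_a_mod + Sigma_a_other)
f = 0.634 / (0.634 + 0.048 + 0.0051)
f = 0.92272

0.92272


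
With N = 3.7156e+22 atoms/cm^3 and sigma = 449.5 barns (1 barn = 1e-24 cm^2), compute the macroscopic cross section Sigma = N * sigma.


Sigma = N * sigma_barns * 1e-24
Sigma = 3.7156e+22 * 449.5 * 1e-24
Sigma = 16.702 /cm

16.702


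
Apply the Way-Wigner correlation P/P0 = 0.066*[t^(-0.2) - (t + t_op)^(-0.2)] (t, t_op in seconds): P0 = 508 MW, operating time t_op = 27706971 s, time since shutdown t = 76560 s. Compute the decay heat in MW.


P/P0 = 0.066 * [t^(-0.2) - (t + t_op)^(-0.2)]
P/P0 = 0.066 * [76560^(-0.2) - (76560 + 27706971)^(-0.2)]
P/P0 = 0.066 * [0.1054872 - 0.03245208] = 0.004820318
P = 508 * 0.004820318 = 2.4487 MW

2.4487


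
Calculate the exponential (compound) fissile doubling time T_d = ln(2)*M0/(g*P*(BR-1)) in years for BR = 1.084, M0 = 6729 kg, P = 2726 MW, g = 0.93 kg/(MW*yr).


Breeding gain G = BR - 1 = 1.084 - 1 = 0.084
Fissile production rate = g * P * G = 0.93 * 2726 * 0.084 = 212.95512 kg/yr
T_d = ln(2) * M0 / (g * P * G)
T_d = ln(2) * 6729 / 212.95512 = 21.902 yr

21.902


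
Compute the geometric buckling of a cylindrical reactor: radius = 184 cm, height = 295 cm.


B^2 = (2.405/R)^2 + (pi/H)^2
B^2 = (2.405/184)^2 + (pi/295)^2
B^2 = 2.8425e-04 /cm^2

2.8425e-04


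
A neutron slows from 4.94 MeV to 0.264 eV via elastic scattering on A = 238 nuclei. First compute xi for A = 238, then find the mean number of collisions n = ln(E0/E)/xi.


xi = 1 + (A-1)^2/(2A)*ln((A-1)/(A+1)) = 0.008379872 (for A = 238)
n = ln(E0/E) / xi
n = ln(4.94e6 / 0.264) / 0.008379872
n = ln(1.871212e+07) / 0.008379872 = 1998.2

1998.2


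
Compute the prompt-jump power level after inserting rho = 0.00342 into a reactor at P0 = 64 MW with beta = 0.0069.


P1/P0 = beta / (beta - rho)
P1/P0 = 0.0069 / (0.0069 - 0.00342) = 1.982759
P1 = 64 * 1.982759 = 126.90 MW

126.90


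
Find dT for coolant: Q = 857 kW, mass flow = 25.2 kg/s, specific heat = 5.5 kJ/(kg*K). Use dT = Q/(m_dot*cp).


dT = Q / (m_dot * cp)
dT = 857 / (25.2 * 5.5)
dT = 6.1833 C

6.1833


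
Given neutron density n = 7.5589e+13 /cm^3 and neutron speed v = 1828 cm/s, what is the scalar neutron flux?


phi = n * v
phi = 7.5589e+13 * 1828
phi = 1.3818e+17 /cm^2/s

1.3818e+17


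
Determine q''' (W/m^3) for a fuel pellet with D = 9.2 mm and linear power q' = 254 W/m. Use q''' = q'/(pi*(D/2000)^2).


r = D / 2 / 1000 = 9.2 / 2 / 1000 = 0.0046 m
q''' = q' / (pi * r^2)
q''' = 254 / (pi * 0.0046^2)
q''' = 3.8209e+06 W/m^3

3.8209e+06


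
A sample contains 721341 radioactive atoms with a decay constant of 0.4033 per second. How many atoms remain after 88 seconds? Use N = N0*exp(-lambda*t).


N = N0 * exp(-lambda * t)
N = 721341 * exp(-0.4033 * 88)
N = 2.7852e-10

2.7852e-10


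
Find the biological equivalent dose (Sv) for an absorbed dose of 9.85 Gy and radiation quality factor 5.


H = D * Q
H = 9.85 * 5
H = 49.250 Sv

49.250


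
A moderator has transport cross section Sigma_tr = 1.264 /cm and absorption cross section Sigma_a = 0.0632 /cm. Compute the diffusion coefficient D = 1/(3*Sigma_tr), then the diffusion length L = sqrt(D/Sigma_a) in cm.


D = 1 / (3 * Sigma_tr) = 1 / (3 * 1.264) = 0.2637131 cm
L = sqrt(D / Sigma_a)
L = sqrt(0.2637131 / 0.0632)
L = 2.0427 cm

2.0427


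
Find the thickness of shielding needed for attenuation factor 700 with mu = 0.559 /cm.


x = ln(factor) / mu
x = ln(700) / 0.559
x = 11.719 cm

11.719


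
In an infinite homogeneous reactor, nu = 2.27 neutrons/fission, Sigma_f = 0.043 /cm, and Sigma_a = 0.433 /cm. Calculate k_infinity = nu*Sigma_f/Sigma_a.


k_inf = nu * Sigma_f / Sigma_a
k_inf = 2.27 * 0.043 / 0.433
k_inf = 0.22543

0.22543


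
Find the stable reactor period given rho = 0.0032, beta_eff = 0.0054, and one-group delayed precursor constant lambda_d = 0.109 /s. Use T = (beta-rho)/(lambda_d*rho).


T = (beta - rho) / (lambda_d * rho)
T = (0.0054 - 0.0032) / (0.109 * 0.0032)
T = 6.3073 s

6.3073


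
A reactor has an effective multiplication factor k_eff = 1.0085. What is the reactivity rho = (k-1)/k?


rho = (k_eff - 1) / k_eff
rho = (1.0085 - 1) / 1.0085
rho = 0.0084284

0.0084284


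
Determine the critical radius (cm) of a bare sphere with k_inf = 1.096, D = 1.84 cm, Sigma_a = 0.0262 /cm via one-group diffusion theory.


L^2 = D / Sigma_a = 1.84 / 0.0262 = 70.22901 cm^2
B_m^2 = (k_inf - 1) / L^2 = (1.096 - 1) / 70.22901 = 0.001366956 /cm^2
For a bare sphere: B_g = pi/R, so R_c = pi / sqrt(B_m^2)
R_c = pi / sqrt(0.001366956) = 84.971 cm

84.971


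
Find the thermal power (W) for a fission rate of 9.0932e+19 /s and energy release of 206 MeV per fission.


P = fission_rate * E_MeV * 1.602e-13
P = 9.0932e+19 * 206 * 1.602e-13
P = 3.0009e+09 W

3.0009e+09


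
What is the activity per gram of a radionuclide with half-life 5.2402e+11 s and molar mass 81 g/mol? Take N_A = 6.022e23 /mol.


lambda = ln(2) / t_half = ln(2) / 5.2402e+11 = 1.322749e-12 /s
SA = lambda * N_A / M
SA = 1.322749e-12 * 6.022e23 / 81
SA = 9.8341e+09 Bq/g

9.8341e+09


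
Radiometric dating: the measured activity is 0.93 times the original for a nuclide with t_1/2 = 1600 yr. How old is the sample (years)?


lambda = ln(2) / t_half = ln(2) / 1600 = 4.332170e-04 /yr
t = -ln(A/A0) / lambda
t = -ln(0.93) / 4.332170e-04
t = 167.52 yr

167.52


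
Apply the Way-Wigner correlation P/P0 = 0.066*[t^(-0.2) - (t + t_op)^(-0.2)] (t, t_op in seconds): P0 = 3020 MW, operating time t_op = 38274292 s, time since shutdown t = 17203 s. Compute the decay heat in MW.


P/P0 = 0.066 * [t^(-0.2) - (t + t_op)^(-0.2)]
P/P0 = 0.066 * [17203^(-0.2) - (17203 + 38274292)^(-0.2)]
P/P0 = 0.066 * [0.1421933 - 0.03043544] = 0.007376019
P = 3020 * 0.007376019 = 22.276 MW

22.276


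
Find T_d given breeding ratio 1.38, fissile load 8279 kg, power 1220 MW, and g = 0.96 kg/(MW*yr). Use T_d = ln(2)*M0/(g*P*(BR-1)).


Breeding gain G = BR - 1 = 1.38 - 1 = 0.38
Fissile production rate = g * P * G = 0.96 * 1220 * 0.38 = 445.056 kg/yr
T_d = ln(2) * M0 / (g * P * G)
T_d = ln(2) * 8279 / 445.056 = 12.894 yr

12.894


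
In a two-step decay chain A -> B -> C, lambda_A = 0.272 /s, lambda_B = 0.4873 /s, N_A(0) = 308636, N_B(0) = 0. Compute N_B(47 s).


N_B(t) = lambda_A * N_A0 / (lambda_B - lambda_A) * [exp(-lambda_A*t) - exp(-lambda_B*t)]
exp(-0.272*47) = 2.805300e-06; exp(-0.4873*47) = 1.130603e-10
N_B = 0.272 * 308636 / (0.4873 - 0.272) * (2.805300e-06 - 1.130603e-10)
N_B = 1.0938

1.0938


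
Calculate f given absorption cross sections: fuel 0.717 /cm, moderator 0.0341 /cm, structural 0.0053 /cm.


f = Sigma_a_fuel / (Sigma_a_fuel + Sigma_a_mod + Sigma_a_other)
f = 0.717 / (0.717 + 0.0341 + 0.0053)
f = 0.94791

0.94791


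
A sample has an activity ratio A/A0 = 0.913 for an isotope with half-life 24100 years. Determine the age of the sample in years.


lambda = ln(2) / t_half = ln(2) / 24100 = 2.876129e-05 /yr
t = -ln(A/A0) / lambda
t = -ln(0.913) / 2.876129e-05
t = 3164.6 yr

3164.6


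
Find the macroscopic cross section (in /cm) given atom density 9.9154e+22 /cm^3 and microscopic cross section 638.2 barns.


Sigma = N * sigma_barns * 1e-24
Sigma = 9.9154e+22 * 638.2 * 1e-24
Sigma = 63.280 /cm

63.280


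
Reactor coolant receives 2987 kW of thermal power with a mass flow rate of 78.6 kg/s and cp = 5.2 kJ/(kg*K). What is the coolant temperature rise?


dT = Q / (m_dot * cp)
dT = 2987 / (78.6 * 5.2)
dT = 7.3082 C

7.3082


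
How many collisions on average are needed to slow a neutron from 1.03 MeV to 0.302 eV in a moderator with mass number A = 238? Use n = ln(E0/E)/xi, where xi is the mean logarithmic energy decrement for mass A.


xi = 1 + (A-1)^2/(2A)*ln((A-1)/(A+1)) = 0.008379872 (for A = 238)
n = ln(E0/E) / xi
n = ln(1.03e6 / 0.302) / 0.008379872
n = ln(3.410596e+06) / 0.008379872 = 1795.1

1795.1


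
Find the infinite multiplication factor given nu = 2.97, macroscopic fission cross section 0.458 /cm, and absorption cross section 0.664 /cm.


k_inf = nu * Sigma_f / Sigma_a
k_inf = 2.97 * 0.458 / 0.664
k_inf = 2.0486

2.0486


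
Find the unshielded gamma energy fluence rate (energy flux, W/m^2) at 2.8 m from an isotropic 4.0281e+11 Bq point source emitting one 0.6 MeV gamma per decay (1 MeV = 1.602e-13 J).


psi = A * E * 1.602e-13 / (4*pi*r^2)
psi = 4.0281e+11 * 0.6 * 1.602e-13 / (4*pi*2.8^2)
psi = 3.9300e-04 W/m^2

3.9300e-04


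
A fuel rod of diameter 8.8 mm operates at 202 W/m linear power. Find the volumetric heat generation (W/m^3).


r = D / 2 / 1000 = 8.8 / 2 / 1000 = 0.0044 m
q''' = q' / (pi * r^2)
q''' = 202 / (pi * 0.0044^2)
q''' = 3.3212e+06 W/m^3

3.3212e+06


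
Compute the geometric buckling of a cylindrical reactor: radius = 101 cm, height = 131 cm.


B^2 = (2.405/R)^2 + (pi/H)^2
B^2 = (2.405/101)^2 + (pi/131)^2
B^2 = 0.0011421 /cm^2

0.0011421


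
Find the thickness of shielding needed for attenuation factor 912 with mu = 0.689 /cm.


x = ln(factor) / mu
x = ln(912) / 0.689
x = 9.8921 cm

9.8921


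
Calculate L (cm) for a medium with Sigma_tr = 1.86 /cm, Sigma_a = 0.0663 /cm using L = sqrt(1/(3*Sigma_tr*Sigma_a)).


D = 1 / (3 * Sigma_tr) = 1 / (3 * 1.86) = 0.1792115 cm
L = sqrt(D / Sigma_a)
L = sqrt(0.1792115 / 0.0663)
L = 1.6441 cm

1.6441


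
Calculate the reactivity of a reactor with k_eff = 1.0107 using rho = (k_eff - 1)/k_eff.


rho = (k_eff - 1) / k_eff
rho = (1.0107 - 1) / 1.0107
rho = 0.010587

0.010587


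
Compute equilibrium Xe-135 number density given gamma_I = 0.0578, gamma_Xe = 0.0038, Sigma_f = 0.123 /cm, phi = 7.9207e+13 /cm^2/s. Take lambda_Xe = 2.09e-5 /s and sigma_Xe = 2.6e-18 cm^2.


Xe_eq = (gamma_I + gamma_Xe) * Sigma_f * phi / (lambda_Xe + sigma_Xe * phi)
Numerator = (0.0578 + 0.0038) * 0.123 * 7.9207e+13 = 6.001356e+11
Denominator = 2.09e-5 + 2.6e-18 * 7.9207e+13 = 2.268382e-04
Xe_eq = 6.001356e+11 / 2.268382e-04 = 2.6457e+15 /cm^3

2.6457e+15


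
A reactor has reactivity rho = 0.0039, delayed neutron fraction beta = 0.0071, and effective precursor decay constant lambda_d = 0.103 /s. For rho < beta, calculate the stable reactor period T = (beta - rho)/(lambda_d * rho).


T = (beta - rho) / (lambda_d * rho)
T = (0.0071 - 0.0039) / (0.103 * 0.0039)
T = 7.9661 s

7.9661


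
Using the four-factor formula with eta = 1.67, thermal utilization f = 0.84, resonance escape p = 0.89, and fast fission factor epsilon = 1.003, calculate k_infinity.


k_inf = eta * f * p * epsilon
k_inf = 1.67 * 0.84 * 0.89 * 1.003
k_inf = 1.2522

1.2522


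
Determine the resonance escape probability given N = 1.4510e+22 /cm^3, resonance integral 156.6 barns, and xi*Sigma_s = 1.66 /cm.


p = exp(-N * I * 1e-24 / (xi*Sigma_s))
p = exp(-1.4510e+22 * 156.6 * 1e-24 / 1.66)
p = 0.25440

0.25440


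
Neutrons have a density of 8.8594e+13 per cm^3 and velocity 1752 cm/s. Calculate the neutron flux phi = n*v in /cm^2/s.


phi = n * v
phi = 8.8594e+13 * 1752
phi = 1.5522e+17 /cm^2/s

1.5522e+17


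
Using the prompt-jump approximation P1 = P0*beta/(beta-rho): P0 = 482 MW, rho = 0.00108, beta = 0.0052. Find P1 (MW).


P1/P0 = beta / (beta - rho)
P1/P0 = 0.0052 / (0.0052 - 0.00108) = 1.262136
P1 = 482 * 1.262136 = 608.35 MW

608.35


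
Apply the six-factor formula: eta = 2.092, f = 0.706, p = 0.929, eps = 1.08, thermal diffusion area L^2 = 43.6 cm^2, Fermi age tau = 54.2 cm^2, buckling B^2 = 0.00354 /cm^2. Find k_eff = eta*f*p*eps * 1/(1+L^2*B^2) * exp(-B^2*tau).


k_inf = eta*f*p*eps = 2.092*0.706*0.929*1.08 = 1.481855
P_TNL = 1/(1 + L^2*B^2) = 1/(1 + 43.6*0.00354) = 0.8662929
P_FNL = exp(-B^2*tau) = exp(-0.00354*54.2) = 0.8254158
k_eff = k_inf * P_TNL * P_FNL = 1.481855 * 0.8662929 * 0.8254158
k_eff = 1.0596

1.0596


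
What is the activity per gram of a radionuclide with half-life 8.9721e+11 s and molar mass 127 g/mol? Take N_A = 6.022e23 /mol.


lambda = ln(2) / t_half = ln(2) / 8.9721e+11 = 7.725585e-13 /s
SA = lambda * N_A / M
SA = 7.725585e-13 * 6.022e23 / 127
SA = 3.6633e+09 Bq/g

3.6633e+09


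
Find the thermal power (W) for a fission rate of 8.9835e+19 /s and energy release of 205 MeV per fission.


P = fission_rate * E_MeV * 1.602e-13
P = 8.9835e+19 * 205 * 1.602e-13
P = 2.9503e+09 W

2.9503e+09


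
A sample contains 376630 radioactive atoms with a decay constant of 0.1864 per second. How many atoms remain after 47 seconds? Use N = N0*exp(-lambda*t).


N = N0 * exp(-lambda * t)
N = 376630 * exp(-0.1864 * 47)
N = 59.040

59.040


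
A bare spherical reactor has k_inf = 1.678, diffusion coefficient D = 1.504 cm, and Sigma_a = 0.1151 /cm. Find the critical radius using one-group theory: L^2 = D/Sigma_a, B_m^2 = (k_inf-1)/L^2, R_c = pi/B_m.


L^2 = D / Sigma_a = 1.504 / 0.1151 = 13.06690 cm^2
B_m^2 = (k_inf - 1) / L^2 = (1.678 - 1) / 13.06690 = 0.05188683 /cm^2
For a bare sphere: B_g = pi/R, so R_c = pi / sqrt(B_m^2)
R_c = pi / sqrt(0.05188683) = 13.792 cm

13.792


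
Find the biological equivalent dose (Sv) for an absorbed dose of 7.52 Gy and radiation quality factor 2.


H = D * Q
H = 7.52 * 2
H = 15.040 Sv

15.040


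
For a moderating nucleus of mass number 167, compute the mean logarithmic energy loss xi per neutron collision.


xi = 1 + (A-1)^2/(2A) * ln((A-1)/(A+1))
xi = 1 + (167-1)^2/(2*167) * ln((167-1)/(167 +1))
xi = 0.011928

0.011928


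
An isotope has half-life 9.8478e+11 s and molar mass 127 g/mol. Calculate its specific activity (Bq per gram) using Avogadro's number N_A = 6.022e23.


lambda = ln(2) / t_half = ln(2) / 9.8478e+11 = 7.038599e-13 /s
SA = lambda * N_A / M
SA = 7.038599e-13 * 6.022e23 / 127
SA = 3.3375e+09 Bq/g

3.3375e+09


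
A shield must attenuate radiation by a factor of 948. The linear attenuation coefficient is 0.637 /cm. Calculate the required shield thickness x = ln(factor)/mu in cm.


x = ln(factor) / mu
x = ln(948) / 0.637
x = 10.760 cm

10.760


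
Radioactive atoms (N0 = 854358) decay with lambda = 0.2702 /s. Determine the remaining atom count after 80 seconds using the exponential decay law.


N = N0 * exp(-lambda * t)
N = 854358 * exp(-0.2702 * 80)
N = 3.4989e-04

3.4989e-04


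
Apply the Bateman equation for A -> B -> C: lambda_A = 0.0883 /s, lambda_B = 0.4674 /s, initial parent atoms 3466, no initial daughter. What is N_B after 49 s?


N_B(t) = lambda_A * N_A0 / (lambda_B - lambda_A) * [exp(-lambda_A*t) - exp(-lambda_B*t)]
exp(-0.0883*49) = 0.01321107; exp(-0.4674*49) = 1.131168e-10
N_B = 0.0883 * 3466 / (0.4674 - 0.0883) * (0.01321107 - 1.131168e-10)
N_B = 10.665

10.665


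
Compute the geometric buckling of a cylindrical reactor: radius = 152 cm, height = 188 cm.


B^2 = (2.405/R)^2 + (pi/H)^2
B^2 = (2.405/152)^2 + (pi/188)^2
B^2 = 5.2959e-04 /cm^2

5.2959e-04


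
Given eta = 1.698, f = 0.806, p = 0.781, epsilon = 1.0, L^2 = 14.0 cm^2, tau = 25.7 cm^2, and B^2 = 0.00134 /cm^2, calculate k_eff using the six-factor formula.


k_inf = eta*f*p*eps = 1.698*0.806*0.781*1.0 = 1.068867
P_TNL = 1/(1 + L^2*B^2) = 1/(1 + 14.0*0.00134) = 0.9815855
P_FNL = exp(-B^2*tau) = exp(-0.00134*25.7) = 0.9661482
k_eff = k_inf * P_TNL * P_FNL = 1.068867 * 0.9815855 * 0.9661482
k_eff = 1.0137

1.0137


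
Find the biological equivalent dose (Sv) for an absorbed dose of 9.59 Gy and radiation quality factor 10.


H = D * Q
H = 9.59 * 10
H = 95.900 Sv

95.900


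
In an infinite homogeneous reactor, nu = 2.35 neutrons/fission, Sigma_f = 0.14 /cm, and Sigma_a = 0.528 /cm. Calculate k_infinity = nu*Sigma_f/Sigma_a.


k_inf = nu * Sigma_f / Sigma_a
k_inf = 2.35 * 0.14 / 0.528
k_inf = 0.62311

0.62311


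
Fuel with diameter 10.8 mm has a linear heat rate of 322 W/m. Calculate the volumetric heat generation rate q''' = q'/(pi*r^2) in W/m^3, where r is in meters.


r = D / 2 / 1000 = 10.8 / 2 / 1000 = 0.0054 m
q''' = q' / (pi * r^2)
q''' = 322 / (pi * 0.0054^2)
q''' = 3.5149e+06 W/m^3

3.5149e+06


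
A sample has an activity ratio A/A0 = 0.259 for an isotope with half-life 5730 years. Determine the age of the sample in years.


lambda = ln(2) / t_half = ln(2) / 5730 = 1.209681e-04 /yr
t = -ln(A/A0) / lambda
t = -ln(0.259) / 1.209681e-04
t = 11168 yr

11168


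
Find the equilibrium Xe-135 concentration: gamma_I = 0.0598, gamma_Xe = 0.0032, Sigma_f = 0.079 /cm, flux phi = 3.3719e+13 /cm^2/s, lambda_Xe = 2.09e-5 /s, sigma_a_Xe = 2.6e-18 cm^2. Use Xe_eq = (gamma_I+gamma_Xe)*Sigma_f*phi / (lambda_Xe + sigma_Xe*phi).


Xe_eq = (gamma_I + gamma_Xe) * Sigma_f * phi / (lambda_Xe + sigma_Xe * phi)
Numerator = (0.0598 + 0.0032) * 0.079 * 3.3719e+13 = 1.678195e+11
Denominator = 2.09e-5 + 2.6e-18 * 3.3719e+13 = 1.085694e-04
Xe_eq = 1.678195e+11 / 1.085694e-04 = 1.5457e+15 /cm^3

1.5457e+15


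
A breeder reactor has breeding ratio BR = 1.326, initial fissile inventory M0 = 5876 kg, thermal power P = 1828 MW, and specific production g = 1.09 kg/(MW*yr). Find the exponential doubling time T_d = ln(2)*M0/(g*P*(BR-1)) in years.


Breeding gain G = BR - 1 = 1.326 - 1 = 0.326
Fissile production rate = g * P * G = 1.09 * 1828 * 0.326 = 649.56152 kg/yr
T_d = ln(2) * M0 / (g * P * G)
T_d = ln(2) * 5876 / 649.56152 = 6.2703 yr

6.2703


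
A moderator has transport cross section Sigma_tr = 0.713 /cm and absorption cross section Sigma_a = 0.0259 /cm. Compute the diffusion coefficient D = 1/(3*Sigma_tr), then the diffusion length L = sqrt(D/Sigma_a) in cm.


D = 1 / (3 * Sigma_tr) = 1 / (3 * 0.713) = 0.4675082 cm
L = sqrt(D / Sigma_a)
L = sqrt(0.4675082 / 0.0259)
L = 4.2486 cm

4.2486


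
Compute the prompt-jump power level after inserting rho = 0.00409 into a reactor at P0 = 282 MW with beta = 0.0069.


P1/P0 = beta / (beta - rho)
P1/P0 = 0.0069 / (0.0069 - 0.00409) = 2.455516
P1 = 282 * 2.455516 = 692.46 MW

692.46


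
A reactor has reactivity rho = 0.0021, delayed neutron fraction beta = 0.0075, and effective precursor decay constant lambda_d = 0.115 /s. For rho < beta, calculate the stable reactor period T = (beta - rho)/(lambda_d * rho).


T = (beta - rho) / (lambda_d * rho)
T = (0.0075 - 0.0021) / (0.115 * 0.0021)
T = 22.360 s

22.360


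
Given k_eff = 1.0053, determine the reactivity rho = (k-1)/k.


rho = (k_eff - 1) / k_eff
rho = (1.0053 - 1) / 1.0053
rho = 0.0052721

0.0052721


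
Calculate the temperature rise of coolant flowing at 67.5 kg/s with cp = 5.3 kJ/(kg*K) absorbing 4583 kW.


dT = Q / (m_dot * cp)
dT = 4583 / (67.5 * 5.3)
dT = 12.811 C

12.811


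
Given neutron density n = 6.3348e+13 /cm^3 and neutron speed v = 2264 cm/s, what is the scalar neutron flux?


phi = n * v
phi = 6.3348e+13 * 2264
phi = 1.4342e+17 /cm^2/s

1.4342e+17


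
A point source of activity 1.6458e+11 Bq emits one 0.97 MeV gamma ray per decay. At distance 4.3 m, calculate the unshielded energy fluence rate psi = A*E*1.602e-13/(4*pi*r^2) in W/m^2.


psi = A * E * 1.602e-13 / (4*pi*r^2)
psi = 1.6458e+11 * 0.97 * 1.602e-13 / (4*pi*4.3^2)
psi = 1.1007e-04 W/m^2

1.1007e-04


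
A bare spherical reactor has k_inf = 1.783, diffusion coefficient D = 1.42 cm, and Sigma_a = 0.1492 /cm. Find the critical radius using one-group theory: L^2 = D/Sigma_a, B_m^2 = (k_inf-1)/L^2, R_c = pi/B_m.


L^2 = D / Sigma_a = 1.42 / 0.1492 = 9.517426 cm^2
B_m^2 = (k_inf - 1) / L^2 = (1.783 - 1) / 9.517426 = 0.08227014 /cm^2
For a bare sphere: B_g = pi/R, so R_c = pi / sqrt(B_m^2)
R_c = pi / sqrt(0.08227014) = 10.953 cm

10.953


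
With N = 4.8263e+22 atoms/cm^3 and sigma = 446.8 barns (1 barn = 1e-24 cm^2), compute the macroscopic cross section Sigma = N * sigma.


Sigma = N * sigma_barns * 1e-24
Sigma = 4.8263e+22 * 446.8 * 1e-24
Sigma = 21.564 /cm

21.564


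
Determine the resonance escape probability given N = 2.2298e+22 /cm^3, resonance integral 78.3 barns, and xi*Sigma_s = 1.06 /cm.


p = exp(-N * I * 1e-24 / (xi*Sigma_s))
p = exp(-2.2298e+22 * 78.3 * 1e-24 / 1.06)
p = 0.19261

0.19261


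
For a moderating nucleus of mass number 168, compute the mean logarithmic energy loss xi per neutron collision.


xi = 1 + (A-1)^2/(2A) * ln((A-1)/(A+1))
xi = 1 + (168-1)^2/(2*168) * ln((168-1)/(168 +1))
xi = 0.011858

0.011858


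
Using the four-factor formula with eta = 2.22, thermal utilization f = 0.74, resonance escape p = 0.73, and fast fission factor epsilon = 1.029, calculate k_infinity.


k_inf = eta * f * p * epsilon
k_inf = 2.22 * 0.74 * 0.73 * 1.029
k_inf = 1.2340

1.2340


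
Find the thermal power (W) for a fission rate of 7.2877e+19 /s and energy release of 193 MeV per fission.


P = fission_rate * E_MeV * 1.602e-13
P = 7.2877e+19 * 193 * 1.602e-13
P = 2.2533e+09 W

2.2533e+09


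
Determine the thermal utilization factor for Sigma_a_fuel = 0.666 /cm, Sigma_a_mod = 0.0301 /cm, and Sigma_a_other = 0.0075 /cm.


f = Sigma_a_fuel / (Sigma_a_fuel + Sigma_a_mod + Sigma_a_other)
f = 0.666 / (0.666 + 0.0301 + 0.0075)
f = 0.94656

0.94656


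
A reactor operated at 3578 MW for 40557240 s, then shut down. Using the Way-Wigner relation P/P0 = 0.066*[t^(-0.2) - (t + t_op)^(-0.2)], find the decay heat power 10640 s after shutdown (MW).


P/P0 = 0.066 * [t^(-0.2) - (t + t_op)^(-0.2)]
P/P0 = 0.066 * [10640^(-0.2) - (10640 + 40557240)^(-0.2)]
P/P0 = 0.066 * [0.1565351 - 0.03008594] = 0.008345645
P = 3578 * 0.008345645 = 29.861 MW

29.861


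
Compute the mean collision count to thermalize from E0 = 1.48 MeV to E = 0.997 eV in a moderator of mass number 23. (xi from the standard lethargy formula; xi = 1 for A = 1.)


xi = 1 + (A-1)^2/(2A)*ln((A-1)/(A+1)) = 0.08448899 (for A = 23)
n = ln(E0/E) / xi
n = ln(1.48e6 / 0.997) / 0.08448899
n = ln(1.484453e+06) / 0.08448899 = 168.19

168.19


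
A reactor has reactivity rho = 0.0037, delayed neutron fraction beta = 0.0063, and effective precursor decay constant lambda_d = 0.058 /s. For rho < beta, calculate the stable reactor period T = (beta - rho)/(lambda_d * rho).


T = (beta - rho) / (lambda_d * rho)
T = (0.0063 - 0.0037) / (0.058 * 0.0037)
T = 12.116 s

12.116


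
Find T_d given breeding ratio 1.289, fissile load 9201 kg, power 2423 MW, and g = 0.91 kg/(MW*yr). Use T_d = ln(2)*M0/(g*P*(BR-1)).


Breeding gain G = BR - 1 = 1.289 - 1 = 0.289
Fissile production rate = g * P * G = 0.91 * 2423 * 0.289 = 637.22477 kg/yr
T_d = ln(2) * M0 / (g * P * G)
T_d = ln(2) * 9201 / 637.22477 = 10.008 yr

10.008


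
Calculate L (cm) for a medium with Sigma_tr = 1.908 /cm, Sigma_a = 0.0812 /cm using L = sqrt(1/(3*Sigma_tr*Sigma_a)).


D = 1 / (3 * Sigma_tr) = 1 / (3 * 1.908) = 0.1747030 cm
L = sqrt(D / Sigma_a)
L = sqrt(0.1747030 / 0.0812)
L = 1.4668 cm

1.4668


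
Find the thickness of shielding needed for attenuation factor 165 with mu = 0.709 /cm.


x = ln(factor) / mu
x = ln(165) / 0.709
x = 7.2016 cm

7.2016


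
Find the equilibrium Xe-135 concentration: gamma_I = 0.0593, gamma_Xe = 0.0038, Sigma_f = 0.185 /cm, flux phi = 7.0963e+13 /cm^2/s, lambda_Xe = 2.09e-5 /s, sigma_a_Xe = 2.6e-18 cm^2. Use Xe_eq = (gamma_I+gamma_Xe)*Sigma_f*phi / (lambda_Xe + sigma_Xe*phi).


Xe_eq = (gamma_I + gamma_Xe) * Sigma_f * phi / (lambda_Xe + sigma_Xe * phi)
Numerator = (0.0593 + 0.0038) * 0.185 * 7.0963e+13 = 8.283866e+11
Denominator = 2.09e-5 + 2.6e-18 * 7.0963e+13 = 2.054038e-04
Xe_eq = 8.283866e+11 / 2.054038e-04 = 4.0330e+15 /cm^3

4.0330e+15


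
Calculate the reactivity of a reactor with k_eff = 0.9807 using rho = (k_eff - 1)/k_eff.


rho = (k_eff - 1) / k_eff
rho = (0.9807 - 1) / 0.9807
rho = -0.019680

-0.019680


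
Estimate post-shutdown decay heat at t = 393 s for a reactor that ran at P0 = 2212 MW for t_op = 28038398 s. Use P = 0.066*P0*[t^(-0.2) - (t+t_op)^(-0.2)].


P/P0 = 0.066 * [t^(-0.2) - (t + t_op)^(-0.2)]
P/P0 = 0.066 * [393^(-0.2) - (393 + 28038398)^(-0.2)]
P/P0 = 0.066 * [0.3027760 - 0.03239277] = 0.01784529
P = 2212 * 0.01784529 = 39.474 MW

39.474


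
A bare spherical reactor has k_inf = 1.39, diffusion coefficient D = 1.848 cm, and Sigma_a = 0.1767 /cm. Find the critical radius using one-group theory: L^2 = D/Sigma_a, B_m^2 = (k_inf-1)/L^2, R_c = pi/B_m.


L^2 = D / Sigma_a = 1.848 / 0.1767 = 10.45840 cm^2
B_m^2 = (k_inf - 1) / L^2 = (1.39 - 1) / 10.45840 = 0.03729060 /cm^2
For a bare sphere: B_g = pi/R, so R_c = pi / sqrt(B_m^2)
R_c = pi / sqrt(0.03729060) = 16.269 cm

16.269


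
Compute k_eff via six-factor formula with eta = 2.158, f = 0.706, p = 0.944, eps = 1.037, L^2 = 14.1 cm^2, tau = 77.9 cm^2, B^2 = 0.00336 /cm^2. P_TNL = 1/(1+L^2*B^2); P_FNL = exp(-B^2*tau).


k_inf = eta*f*p*eps = 2.158*0.706*0.944*1.037 = 1.491444
P_TNL = 1/(1 + L^2*B^2) = 1/(1 + 14.1*0.00336) = 0.9547670
P_FNL = exp(-B^2*tau) = exp(-0.00336*77.9) = 0.7697080
k_eff = k_inf * P_TNL * P_FNL = 1.491444 * 0.9547670 * 0.7697080
k_eff = 1.0960

1.0960


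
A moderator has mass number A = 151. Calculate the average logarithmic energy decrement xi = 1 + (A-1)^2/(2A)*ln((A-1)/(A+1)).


xi = 1 + (A-1)^2/(2A) * ln((A-1)/(A+1))
xi = 1 + (151-1)^2/(2*151) * ln((151-1)/(151 +1))
xi = 0.013187

0.013187


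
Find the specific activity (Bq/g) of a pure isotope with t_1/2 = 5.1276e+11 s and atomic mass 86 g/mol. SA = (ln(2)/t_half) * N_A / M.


lambda = ln(2) / t_half = ln(2) / 5.1276e+11 = 1.351797e-12 /s
SA = lambda * N_A / M
SA = 1.351797e-12 * 6.022e23 / 86
SA = 9.4657e+09 Bq/g

9.4657e+09


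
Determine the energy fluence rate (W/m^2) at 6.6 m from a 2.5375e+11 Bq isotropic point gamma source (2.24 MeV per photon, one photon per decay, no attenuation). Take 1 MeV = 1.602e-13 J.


psi = A * E * 1.602e-13 / (4*pi*r^2)
psi = 2.5375e+11 * 2.24 * 1.602e-13 / (4*pi*6.6^2)
psi = 1.6635e-04 W/m^2

1.6635e-04


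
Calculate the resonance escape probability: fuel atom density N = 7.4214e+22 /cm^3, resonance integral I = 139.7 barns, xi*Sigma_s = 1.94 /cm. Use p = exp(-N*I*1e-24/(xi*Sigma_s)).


p = exp(-N * I * 1e-24 / (xi*Sigma_s))
p = exp(-7.4214e+22 * 139.7 * 1e-24 / 1.94)
p = 0.0047759

0.0047759


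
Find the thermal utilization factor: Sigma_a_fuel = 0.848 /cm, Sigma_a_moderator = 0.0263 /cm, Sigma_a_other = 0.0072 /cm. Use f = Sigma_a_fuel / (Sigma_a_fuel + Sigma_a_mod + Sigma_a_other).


f = Sigma_a_fuel / (Sigma_a_fuel + Sigma_a_mod + Sigma_a_other)
f = 0.848 / (0.848 + 0.0263 + 0.0072)
f = 0.96200

0.96200


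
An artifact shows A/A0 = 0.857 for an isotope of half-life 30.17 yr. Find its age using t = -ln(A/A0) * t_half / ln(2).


lambda = ln(2) / t_half = ln(2) / 30.17 = 0.02297472 /yr
t = -ln(A/A0) / lambda
t = -ln(0.857) / 0.02297472
t = 6.7168 yr

6.7168


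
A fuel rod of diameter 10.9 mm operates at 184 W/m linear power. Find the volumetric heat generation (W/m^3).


r = D / 2 / 1000 = 10.9 / 2 / 1000 = 0.00545 m
q''' = q' / (pi * r^2)
q''' = 184 / (pi * 0.00545^2)
q''' = 1.9719e+06 W/m^3

1.9719e+06


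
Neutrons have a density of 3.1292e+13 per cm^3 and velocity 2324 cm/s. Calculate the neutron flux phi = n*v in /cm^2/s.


phi = n * v
phi = 3.1292e+13 * 2324
phi = 7.2723e+16 /cm^2/s

7.2723e+16


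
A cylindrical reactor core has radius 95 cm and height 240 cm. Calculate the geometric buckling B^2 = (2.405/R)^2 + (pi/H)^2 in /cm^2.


B^2 = (2.405/R)^2 + (pi/H)^2
B^2 = (2.405/95)^2 + (pi/240)^2
B^2 = 8.1224e-04 /cm^2

8.1224e-04


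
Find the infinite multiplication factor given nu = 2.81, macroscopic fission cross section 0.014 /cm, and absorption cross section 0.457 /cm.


k_inf = nu * Sigma_f / Sigma_a
k_inf = 2.81 * 0.014 / 0.457
k_inf = 0.086083

0.086083


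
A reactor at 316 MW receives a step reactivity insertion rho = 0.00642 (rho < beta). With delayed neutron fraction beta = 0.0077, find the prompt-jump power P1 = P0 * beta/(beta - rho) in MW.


P1/P0 = beta / (beta - rho)
P1/P0 = 0.0077 / (0.0077 - 0.00642) = 6.015625
P1 = 316 * 6.015625 = 1900.9 MW

1900.9


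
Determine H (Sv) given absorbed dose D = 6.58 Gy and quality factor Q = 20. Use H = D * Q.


H = D * Q
H = 6.58 * 20
H = 131.60 Sv

131.60


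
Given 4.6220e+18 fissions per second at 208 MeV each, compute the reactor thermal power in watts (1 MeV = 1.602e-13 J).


P = fission_rate * E_MeV * 1.602e-13
P = 4.6220e+18 * 208 * 1.602e-13
P = 1.5401e+08 W

1.5401e+08


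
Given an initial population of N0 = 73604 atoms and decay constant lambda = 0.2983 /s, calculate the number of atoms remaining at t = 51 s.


N = N0 * exp(-lambda * t)
N = 73604 * exp(-0.2983 * 51)
N = 0.018191

0.018191


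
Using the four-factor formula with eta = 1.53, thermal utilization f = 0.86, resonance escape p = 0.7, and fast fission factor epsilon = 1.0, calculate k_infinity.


k_inf = eta * f * p * epsilon
k_inf = 1.53 * 0.86 * 0.7 * 1.0
k_inf = 0.92106

0.92106


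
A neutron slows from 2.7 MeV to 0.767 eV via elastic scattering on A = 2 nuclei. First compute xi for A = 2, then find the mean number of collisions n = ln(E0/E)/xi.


xi = 1 + (A-1)^2/(2A)*ln((A-1)/(A+1)) = 0.7253469 (for A = 2)
n = ln(E0/E) / xi
n = ln(2.7e6 / 0.767) / 0.7253469
n = ln(3.520209e+06) / 0.7253469 = 20.782

20.782


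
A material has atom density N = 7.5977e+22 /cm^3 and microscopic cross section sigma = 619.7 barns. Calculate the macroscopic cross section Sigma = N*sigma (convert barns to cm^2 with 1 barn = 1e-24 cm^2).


Sigma = N * sigma_barns * 1e-24
Sigma = 7.5977e+22 * 619.7 * 1e-24
Sigma = 47.083 /cm

47.083
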